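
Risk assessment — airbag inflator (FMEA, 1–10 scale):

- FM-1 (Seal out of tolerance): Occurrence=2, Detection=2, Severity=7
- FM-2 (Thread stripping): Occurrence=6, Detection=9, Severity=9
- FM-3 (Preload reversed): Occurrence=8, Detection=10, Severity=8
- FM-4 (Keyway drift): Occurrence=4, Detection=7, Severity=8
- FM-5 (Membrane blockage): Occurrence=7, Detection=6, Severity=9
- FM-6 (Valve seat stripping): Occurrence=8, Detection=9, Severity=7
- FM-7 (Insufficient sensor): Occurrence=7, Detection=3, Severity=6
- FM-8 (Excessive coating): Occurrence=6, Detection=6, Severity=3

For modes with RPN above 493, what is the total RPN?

1144

RPN = Severity × Occurrence × Detection:
  FM-1: 7 × 2 × 2 = 28
  FM-2: 9 × 6 × 9 = 486
  FM-3: 8 × 8 × 10 = 640
  FM-4: 8 × 4 × 7 = 224
  FM-5: 9 × 7 × 6 = 378
  FM-6: 7 × 8 × 9 = 504
  FM-7: 6 × 7 × 3 = 126
  FM-8: 3 × 6 × 6 = 108
RPN > 493: FM-3 (640), FM-6 (504).
Sum: 640 + 504 = 1144.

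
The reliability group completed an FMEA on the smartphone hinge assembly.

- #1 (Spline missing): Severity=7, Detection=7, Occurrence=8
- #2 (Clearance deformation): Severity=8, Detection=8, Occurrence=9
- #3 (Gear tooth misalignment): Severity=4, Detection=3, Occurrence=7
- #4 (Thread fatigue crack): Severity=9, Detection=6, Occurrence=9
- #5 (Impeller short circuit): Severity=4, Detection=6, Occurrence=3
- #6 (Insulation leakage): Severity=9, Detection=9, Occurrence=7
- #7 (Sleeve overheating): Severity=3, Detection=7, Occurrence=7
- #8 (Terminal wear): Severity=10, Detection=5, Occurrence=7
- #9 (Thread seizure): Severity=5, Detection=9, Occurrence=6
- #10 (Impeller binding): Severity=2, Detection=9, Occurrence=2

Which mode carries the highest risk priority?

#2

RPN = Severity × Occurrence × Detection:
  #1: 7 × 8 × 7 = 392
  #2: 8 × 9 × 8 = 576
  #3: 4 × 7 × 3 = 84
  #4: 9 × 9 × 6 = 486
  #5: 4 × 3 × 6 = 72
  #6: 9 × 7 × 9 = 567
  #7: 3 × 7 × 7 = 147
  #8: 10 × 7 × 5 = 350
  #9: 5 × 6 × 9 = 270
  #10: 2 × 2 × 9 = 36
Highest RPN is 576 → #2.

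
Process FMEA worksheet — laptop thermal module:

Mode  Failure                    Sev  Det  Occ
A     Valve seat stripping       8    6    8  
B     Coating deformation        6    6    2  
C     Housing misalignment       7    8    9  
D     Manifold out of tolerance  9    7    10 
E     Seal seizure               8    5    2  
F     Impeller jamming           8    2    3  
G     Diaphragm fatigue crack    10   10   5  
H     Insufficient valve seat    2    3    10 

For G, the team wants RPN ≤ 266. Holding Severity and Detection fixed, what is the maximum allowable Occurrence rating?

2

G: S=10, O=5, D=10 → current RPN = 500.
Fixed product = 100. Need 100 × O ≤ 266, so O ≤ 266/100 = 2.66.
Maximum integer Occurrence rating = 2 (gives RPN 200; O=3 would give 300 > 266).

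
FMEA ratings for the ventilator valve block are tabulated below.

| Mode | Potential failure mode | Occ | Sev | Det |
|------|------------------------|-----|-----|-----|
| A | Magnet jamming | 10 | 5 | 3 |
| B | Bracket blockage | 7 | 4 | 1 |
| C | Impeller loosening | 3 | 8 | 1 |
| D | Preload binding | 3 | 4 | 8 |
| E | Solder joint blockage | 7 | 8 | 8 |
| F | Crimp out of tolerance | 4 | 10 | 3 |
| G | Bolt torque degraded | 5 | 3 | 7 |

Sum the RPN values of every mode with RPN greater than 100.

RPN = Severity × Occurrence × Detection:
  A: 5 × 10 × 3 = 150
  B: 4 × 7 × 1 = 28
  C: 8 × 3 × 1 = 24
  D: 4 × 3 × 8 = 96
  E: 8 × 7 × 8 = 448
  F: 10 × 4 × 3 = 120
  G: 3 × 5 × 7 = 105
RPN > 100: A (150), E (448), F (120), G (105).
Sum: 150 + 448 + 120 + 105 = 823.

823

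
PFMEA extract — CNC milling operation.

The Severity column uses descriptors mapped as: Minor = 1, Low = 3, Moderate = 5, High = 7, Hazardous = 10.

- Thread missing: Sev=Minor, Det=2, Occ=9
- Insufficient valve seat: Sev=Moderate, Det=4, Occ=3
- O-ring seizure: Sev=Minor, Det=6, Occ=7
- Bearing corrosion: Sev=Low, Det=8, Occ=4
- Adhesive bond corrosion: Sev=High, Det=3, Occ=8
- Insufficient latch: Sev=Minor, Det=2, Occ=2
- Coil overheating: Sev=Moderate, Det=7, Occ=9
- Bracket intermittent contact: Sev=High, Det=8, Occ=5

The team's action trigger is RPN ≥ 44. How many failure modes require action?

5

RPN = Severity × Occurrence × Detection:
  Thread missing: 1 × 9 × 2 = 18
  Insufficient valve seat: 5 × 3 × 4 = 60
  O-ring seizure: 1 × 7 × 6 = 42
  Bearing corrosion: 3 × 4 × 8 = 96
  Adhesive bond corrosion: 7 × 8 × 3 = 168
  Insufficient latch: 1 × 2 × 2 = 4
  Coil overheating: 5 × 9 × 7 = 315
  Bracket intermittent contact: 7 × 5 × 8 = 280
Modes with RPN ≥ 44: Insufficient valve seat (60), Bearing corrosion (96), Adhesive bond corrosion (168), Coil overheating (315), Bracket intermittent contact (280) → 5.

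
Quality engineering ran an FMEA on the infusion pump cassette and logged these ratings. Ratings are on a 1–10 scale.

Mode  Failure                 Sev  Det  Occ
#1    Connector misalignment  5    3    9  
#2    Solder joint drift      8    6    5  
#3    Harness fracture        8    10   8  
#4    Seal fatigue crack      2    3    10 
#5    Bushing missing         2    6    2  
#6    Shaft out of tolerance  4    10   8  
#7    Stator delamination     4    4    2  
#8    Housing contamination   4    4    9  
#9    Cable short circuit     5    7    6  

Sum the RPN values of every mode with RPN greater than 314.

RPN = Severity × Occurrence × Detection:
  #1: 5 × 9 × 3 = 135
  #2: 8 × 5 × 6 = 240
  #3: 8 × 8 × 10 = 640
  #4: 2 × 10 × 3 = 60
  #5: 2 × 2 × 6 = 24
  #6: 4 × 8 × 10 = 320
  #7: 4 × 2 × 4 = 32
  #8: 4 × 9 × 4 = 144
  #9: 5 × 6 × 7 = 210
RPN > 314: #3 (640), #6 (320).
Sum: 640 + 320 = 960.

960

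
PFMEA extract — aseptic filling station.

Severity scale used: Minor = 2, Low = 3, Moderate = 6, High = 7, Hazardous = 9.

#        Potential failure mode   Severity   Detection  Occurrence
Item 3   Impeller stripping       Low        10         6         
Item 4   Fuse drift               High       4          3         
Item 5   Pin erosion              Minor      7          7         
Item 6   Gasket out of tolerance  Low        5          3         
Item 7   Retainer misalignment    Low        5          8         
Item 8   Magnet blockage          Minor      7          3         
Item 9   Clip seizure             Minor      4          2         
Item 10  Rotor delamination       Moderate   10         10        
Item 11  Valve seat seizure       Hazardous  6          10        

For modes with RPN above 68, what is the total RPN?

1622

RPN = Severity × Occurrence × Detection:
  Item 3: 3 × 6 × 10 = 180
  Item 4: 7 × 3 × 4 = 84
  Item 5: 2 × 7 × 7 = 98
  Item 6: 3 × 3 × 5 = 45
  Item 7: 3 × 8 × 5 = 120
  Item 8: 2 × 3 × 7 = 42
  Item 9: 2 × 2 × 4 = 16
  Item 10: 6 × 10 × 10 = 600
  Item 11: 9 × 10 × 6 = 540
RPN > 68: Item 3 (180), Item 4 (84), Item 5 (98), Item 7 (120), Item 10 (600), Item 11 (540).
Sum: 180 + 84 + 98 + 120 + 600 + 540 = 1622.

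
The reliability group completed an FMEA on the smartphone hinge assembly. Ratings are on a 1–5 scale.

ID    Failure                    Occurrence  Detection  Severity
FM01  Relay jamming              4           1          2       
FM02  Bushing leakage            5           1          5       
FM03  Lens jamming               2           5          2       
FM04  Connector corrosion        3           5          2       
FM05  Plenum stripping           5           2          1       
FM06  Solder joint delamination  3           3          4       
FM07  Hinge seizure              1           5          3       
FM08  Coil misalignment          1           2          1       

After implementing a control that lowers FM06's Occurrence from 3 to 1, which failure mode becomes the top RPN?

FM04

RPN = Severity × Occurrence × Detection:
  FM01: 2 × 4 × 1 = 8
  FM02: 5 × 5 × 1 = 25
  FM03: 2 × 2 × 5 = 20
  FM04: 2 × 3 × 5 = 30
  FM05: 1 × 5 × 2 = 10
  FM06: 4 × 3 × 3 = 36
  FM07: 3 × 1 × 5 = 15
  FM08: 1 × 1 × 2 = 2
After action: FM06 → 4 × 1 × 3 = 12.
Revised RPNs: FM04=30, FM02=25, FM03=20, FM07=15, FM06=12, FM05=10, FM01=8, FM08=2.
Highest is now FM04 (30).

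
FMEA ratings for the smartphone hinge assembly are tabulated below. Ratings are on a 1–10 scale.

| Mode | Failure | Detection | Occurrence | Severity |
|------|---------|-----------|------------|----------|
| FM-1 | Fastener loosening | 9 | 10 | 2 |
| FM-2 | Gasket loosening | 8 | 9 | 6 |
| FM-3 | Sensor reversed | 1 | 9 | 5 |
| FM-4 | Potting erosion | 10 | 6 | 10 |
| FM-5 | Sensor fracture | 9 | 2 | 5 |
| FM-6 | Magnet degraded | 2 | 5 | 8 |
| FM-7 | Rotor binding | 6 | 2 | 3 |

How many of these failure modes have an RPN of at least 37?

6

RPN = Severity × Occurrence × Detection:
  FM-1: 2 × 10 × 9 = 180
  FM-2: 6 × 9 × 8 = 432
  FM-3: 5 × 9 × 1 = 45
  FM-4: 10 × 6 × 10 = 600
  FM-5: 5 × 2 × 9 = 90
  FM-6: 8 × 5 × 2 = 80
  FM-7: 3 × 2 × 6 = 36
Modes with RPN ≥ 37: FM-1 (180), FM-2 (432), FM-3 (45), FM-4 (600), FM-5 (90), FM-6 (80) → 6.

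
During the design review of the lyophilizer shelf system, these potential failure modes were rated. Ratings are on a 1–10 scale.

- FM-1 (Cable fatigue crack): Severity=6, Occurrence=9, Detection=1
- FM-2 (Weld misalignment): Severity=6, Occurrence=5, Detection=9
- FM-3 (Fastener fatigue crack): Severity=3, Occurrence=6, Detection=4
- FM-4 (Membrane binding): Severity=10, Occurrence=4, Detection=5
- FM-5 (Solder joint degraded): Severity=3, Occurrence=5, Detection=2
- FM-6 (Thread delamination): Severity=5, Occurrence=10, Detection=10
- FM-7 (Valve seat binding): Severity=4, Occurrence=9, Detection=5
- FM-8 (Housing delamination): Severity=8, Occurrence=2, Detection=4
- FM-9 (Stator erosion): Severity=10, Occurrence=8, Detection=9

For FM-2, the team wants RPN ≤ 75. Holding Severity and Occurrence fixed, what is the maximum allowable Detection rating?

2

FM-2: S=6, O=5, D=9 → current RPN = 270.
Fixed product = 30. Need 30 × D ≤ 75, so D ≤ 75/30 = 2.50.
Maximum integer Detection rating = 2 (gives RPN 60; D=3 would give 90 > 75).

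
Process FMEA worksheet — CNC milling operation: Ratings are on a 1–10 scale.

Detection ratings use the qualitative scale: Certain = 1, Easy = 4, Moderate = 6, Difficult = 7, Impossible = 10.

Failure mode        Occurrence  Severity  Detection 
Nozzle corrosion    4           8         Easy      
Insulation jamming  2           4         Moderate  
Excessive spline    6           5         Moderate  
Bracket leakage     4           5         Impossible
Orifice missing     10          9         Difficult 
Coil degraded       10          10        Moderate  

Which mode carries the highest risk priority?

Orifice missing

RPN = Severity × Occurrence × Detection:
  Nozzle corrosion: 8 × 4 × 4 = 128
  Insulation jamming: 4 × 2 × 6 = 48
  Excessive spline: 5 × 6 × 6 = 180
  Bracket leakage: 5 × 4 × 10 = 200
  Orifice missing: 9 × 10 × 7 = 630
  Coil degraded: 10 × 10 × 6 = 600
Highest RPN is 630 → Orifice missing.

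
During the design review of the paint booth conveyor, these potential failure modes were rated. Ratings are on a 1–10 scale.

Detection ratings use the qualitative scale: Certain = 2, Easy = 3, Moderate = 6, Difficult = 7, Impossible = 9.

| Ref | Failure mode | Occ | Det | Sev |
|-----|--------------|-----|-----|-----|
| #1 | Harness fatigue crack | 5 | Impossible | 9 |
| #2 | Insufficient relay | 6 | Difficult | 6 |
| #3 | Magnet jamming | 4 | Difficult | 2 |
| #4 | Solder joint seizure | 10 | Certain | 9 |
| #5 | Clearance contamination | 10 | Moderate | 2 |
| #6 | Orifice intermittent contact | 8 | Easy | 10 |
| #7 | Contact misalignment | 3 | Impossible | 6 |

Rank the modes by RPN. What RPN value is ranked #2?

252

RPN = Severity × Occurrence × Detection:
  #1: 9 × 5 × 9 = 405
  #2: 6 × 6 × 7 = 252
  #3: 2 × 4 × 7 = 56
  #4: 9 × 10 × 2 = 180
  #5: 2 × 10 × 6 = 120
  #6: 10 × 8 × 3 = 240
  #7: 6 × 3 × 9 = 162
Sorted descending: 405, 252, 240, 180, 162, 120, 56.
The second-highest RPN is 252 (#2).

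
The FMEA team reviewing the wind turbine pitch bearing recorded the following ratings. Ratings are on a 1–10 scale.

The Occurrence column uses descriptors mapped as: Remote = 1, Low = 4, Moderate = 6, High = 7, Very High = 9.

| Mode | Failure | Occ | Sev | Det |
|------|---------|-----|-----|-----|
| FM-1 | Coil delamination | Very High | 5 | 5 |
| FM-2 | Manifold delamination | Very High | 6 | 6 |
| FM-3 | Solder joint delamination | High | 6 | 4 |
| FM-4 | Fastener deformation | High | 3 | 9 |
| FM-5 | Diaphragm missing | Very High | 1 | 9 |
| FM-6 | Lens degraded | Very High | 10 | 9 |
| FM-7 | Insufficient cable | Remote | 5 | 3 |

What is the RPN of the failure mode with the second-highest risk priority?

RPN = Severity × Occurrence × Detection:
  FM-1: 5 × 9 × 5 = 225
  FM-2: 6 × 9 × 6 = 324
  FM-3: 6 × 7 × 4 = 168
  FM-4: 3 × 7 × 9 = 189
  FM-5: 1 × 9 × 9 = 81
  FM-6: 10 × 9 × 9 = 810
  FM-7: 5 × 1 × 3 = 15
Sorted descending: 810, 324, 225, 189, 168, 81, 15.
The second-highest RPN is 324 (FM-2).

324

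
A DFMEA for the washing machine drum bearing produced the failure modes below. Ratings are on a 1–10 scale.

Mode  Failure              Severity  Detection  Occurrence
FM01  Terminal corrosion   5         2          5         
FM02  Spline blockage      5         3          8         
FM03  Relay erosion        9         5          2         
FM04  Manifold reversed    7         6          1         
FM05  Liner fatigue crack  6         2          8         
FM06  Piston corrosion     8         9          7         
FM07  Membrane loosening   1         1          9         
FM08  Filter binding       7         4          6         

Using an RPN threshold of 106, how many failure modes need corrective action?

RPN = Severity × Occurrence × Detection:
  FM01: 5 × 5 × 2 = 50
  FM02: 5 × 8 × 3 = 120
  FM03: 9 × 2 × 5 = 90
  FM04: 7 × 1 × 6 = 42
  FM05: 6 × 8 × 2 = 96
  FM06: 8 × 7 × 9 = 504
  FM07: 1 × 9 × 1 = 9
  FM08: 7 × 6 × 4 = 168
Modes with RPN ≥ 106: FM02 (120), FM06 (504), FM08 (168) → 3.

3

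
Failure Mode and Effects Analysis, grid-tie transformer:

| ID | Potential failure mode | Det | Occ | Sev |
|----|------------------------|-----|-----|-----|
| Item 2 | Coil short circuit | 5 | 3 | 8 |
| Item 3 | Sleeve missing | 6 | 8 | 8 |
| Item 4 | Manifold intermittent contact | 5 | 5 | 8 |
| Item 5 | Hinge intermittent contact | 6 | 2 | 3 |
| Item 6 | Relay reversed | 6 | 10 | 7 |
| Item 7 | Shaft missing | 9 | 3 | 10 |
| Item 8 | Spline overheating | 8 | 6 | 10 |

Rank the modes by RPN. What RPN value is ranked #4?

RPN = Severity × Occurrence × Detection:
  Item 2: 8 × 3 × 5 = 120
  Item 3: 8 × 8 × 6 = 384
  Item 4: 8 × 5 × 5 = 200
  Item 5: 3 × 2 × 6 = 36
  Item 6: 7 × 10 × 6 = 420
  Item 7: 10 × 3 × 9 = 270
  Item 8: 10 × 6 × 8 = 480
Sorted descending: 480, 420, 384, 270, 200, 120, 36.
The fourth-highest RPN is 270 (Item 7).

270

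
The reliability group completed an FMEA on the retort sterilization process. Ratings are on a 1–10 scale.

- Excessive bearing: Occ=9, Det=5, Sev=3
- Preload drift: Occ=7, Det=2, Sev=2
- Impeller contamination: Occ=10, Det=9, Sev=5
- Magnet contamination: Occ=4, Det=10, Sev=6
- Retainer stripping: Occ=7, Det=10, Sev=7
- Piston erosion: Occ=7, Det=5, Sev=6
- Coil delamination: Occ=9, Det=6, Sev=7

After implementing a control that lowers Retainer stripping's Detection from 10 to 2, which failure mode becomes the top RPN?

RPN = Severity × Occurrence × Detection:
  Excessive bearing: 3 × 9 × 5 = 135
  Preload drift: 2 × 7 × 2 = 28
  Impeller contamination: 5 × 10 × 9 = 450
  Magnet contamination: 6 × 4 × 10 = 240
  Retainer stripping: 7 × 7 × 10 = 490
  Piston erosion: 6 × 7 × 5 = 210
  Coil delamination: 7 × 9 × 6 = 378
After action: Retainer stripping → 7 × 7 × 2 = 98.
Revised RPNs: Impeller contamination=450, Coil delamination=378, Magnet contamination=240, Piston erosion=210, Excessive bearing=135, Retainer stripping=98, Preload drift=28.
Highest is now Impeller contamination (450).

Impeller contamination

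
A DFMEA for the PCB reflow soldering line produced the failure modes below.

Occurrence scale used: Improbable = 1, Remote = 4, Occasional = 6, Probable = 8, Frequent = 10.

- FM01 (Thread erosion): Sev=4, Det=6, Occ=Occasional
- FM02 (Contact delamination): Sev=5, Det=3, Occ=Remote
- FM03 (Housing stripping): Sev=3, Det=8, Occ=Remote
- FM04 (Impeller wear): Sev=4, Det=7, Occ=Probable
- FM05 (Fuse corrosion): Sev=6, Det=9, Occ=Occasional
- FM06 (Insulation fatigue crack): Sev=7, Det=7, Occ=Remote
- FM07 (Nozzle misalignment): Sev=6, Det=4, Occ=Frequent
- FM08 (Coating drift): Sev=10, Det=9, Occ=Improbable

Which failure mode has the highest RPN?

FM05

RPN = Severity × Occurrence × Detection:
  FM01: 4 × 6 × 6 = 144
  FM02: 5 × 4 × 3 = 60
  FM03: 3 × 4 × 8 = 96
  FM04: 4 × 8 × 7 = 224
  FM05: 6 × 6 × 9 = 324
  FM06: 7 × 4 × 7 = 196
  FM07: 6 × 10 × 4 = 240
  FM08: 10 × 1 × 9 = 90
Highest RPN is 324 → FM05.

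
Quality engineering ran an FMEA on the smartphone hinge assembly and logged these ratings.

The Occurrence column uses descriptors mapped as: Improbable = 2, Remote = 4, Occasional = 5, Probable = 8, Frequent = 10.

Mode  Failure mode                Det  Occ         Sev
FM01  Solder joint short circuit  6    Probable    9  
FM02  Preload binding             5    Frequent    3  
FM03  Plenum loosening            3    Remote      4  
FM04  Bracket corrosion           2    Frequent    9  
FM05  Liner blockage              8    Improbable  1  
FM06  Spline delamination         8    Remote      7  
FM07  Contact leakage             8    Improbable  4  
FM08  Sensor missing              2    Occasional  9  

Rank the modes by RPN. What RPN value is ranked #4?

150

RPN = Severity × Occurrence × Detection:
  FM01: 9 × 8 × 6 = 432
  FM02: 3 × 10 × 5 = 150
  FM03: 4 × 4 × 3 = 48
  FM04: 9 × 10 × 2 = 180
  FM05: 1 × 2 × 8 = 16
  FM06: 7 × 4 × 8 = 224
  FM07: 4 × 2 × 8 = 64
  FM08: 9 × 5 × 2 = 90
Sorted descending: 432, 224, 180, 150, 90, 64, 48, 16.
The fourth-highest RPN is 150 (FM02).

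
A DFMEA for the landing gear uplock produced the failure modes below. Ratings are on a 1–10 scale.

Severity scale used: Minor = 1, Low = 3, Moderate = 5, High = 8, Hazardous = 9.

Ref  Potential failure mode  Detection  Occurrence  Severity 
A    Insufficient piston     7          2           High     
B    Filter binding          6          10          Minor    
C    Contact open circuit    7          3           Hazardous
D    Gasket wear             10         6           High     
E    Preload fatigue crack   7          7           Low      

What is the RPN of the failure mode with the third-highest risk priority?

147

RPN = Severity × Occurrence × Detection:
  A: 8 × 2 × 7 = 112
  B: 1 × 10 × 6 = 60
  C: 9 × 3 × 7 = 189
  D: 8 × 6 × 10 = 480
  E: 3 × 7 × 7 = 147
Sorted descending: 480, 189, 147, 112, 60.
The third-highest RPN is 147 (E).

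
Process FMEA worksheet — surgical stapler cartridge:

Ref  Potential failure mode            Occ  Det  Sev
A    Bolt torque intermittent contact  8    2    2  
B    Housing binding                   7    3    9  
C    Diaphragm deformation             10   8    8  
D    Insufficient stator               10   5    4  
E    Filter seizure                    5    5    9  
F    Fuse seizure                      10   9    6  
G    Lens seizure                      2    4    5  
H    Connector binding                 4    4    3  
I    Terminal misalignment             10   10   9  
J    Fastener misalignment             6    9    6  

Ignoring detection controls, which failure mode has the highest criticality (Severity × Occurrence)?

Criticality = Severity × Occurrence:
  A: 2 × 8 = 16
  B: 9 × 7 = 63
  C: 8 × 10 = 80
  D: 4 × 10 = 40
  E: 9 × 5 = 45
  F: 6 × 10 = 60
  G: 5 × 2 = 10
  H: 3 × 4 = 12
  I: 9 × 10 = 90
  J: 6 × 6 = 36
Highest criticality is 90 → I.

I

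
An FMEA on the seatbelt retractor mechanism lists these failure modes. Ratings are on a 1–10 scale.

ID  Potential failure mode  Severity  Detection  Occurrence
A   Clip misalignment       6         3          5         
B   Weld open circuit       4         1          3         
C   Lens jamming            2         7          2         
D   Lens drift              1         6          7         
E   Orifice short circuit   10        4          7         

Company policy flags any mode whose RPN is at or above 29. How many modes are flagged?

RPN = Severity × Occurrence × Detection:
  A: 6 × 5 × 3 = 90
  B: 4 × 3 × 1 = 12
  C: 2 × 2 × 7 = 28
  D: 1 × 7 × 6 = 42
  E: 10 × 7 × 4 = 280
Modes with RPN ≥ 29: A (90), D (42), E (280) → 3.

3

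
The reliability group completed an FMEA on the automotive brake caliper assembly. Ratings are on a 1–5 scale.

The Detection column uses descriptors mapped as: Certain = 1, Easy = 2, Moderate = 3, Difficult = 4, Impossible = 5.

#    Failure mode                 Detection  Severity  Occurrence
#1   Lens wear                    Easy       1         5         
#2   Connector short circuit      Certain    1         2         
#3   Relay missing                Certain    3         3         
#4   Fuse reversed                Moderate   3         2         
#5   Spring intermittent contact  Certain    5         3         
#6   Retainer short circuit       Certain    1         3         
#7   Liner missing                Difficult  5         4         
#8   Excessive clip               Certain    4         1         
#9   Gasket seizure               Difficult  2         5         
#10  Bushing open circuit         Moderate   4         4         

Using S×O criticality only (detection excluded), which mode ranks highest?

#7

Criticality = Severity × Occurrence:
  #1: 1 × 5 = 5
  #2: 1 × 2 = 2
  #3: 3 × 3 = 9
  #4: 3 × 2 = 6
  #5: 5 × 3 = 15
  #6: 1 × 3 = 3
  #7: 5 × 4 = 20
  #8: 4 × 1 = 4
  #9: 2 × 5 = 10
  #10: 4 × 4 = 16
Highest criticality is 20 → #7.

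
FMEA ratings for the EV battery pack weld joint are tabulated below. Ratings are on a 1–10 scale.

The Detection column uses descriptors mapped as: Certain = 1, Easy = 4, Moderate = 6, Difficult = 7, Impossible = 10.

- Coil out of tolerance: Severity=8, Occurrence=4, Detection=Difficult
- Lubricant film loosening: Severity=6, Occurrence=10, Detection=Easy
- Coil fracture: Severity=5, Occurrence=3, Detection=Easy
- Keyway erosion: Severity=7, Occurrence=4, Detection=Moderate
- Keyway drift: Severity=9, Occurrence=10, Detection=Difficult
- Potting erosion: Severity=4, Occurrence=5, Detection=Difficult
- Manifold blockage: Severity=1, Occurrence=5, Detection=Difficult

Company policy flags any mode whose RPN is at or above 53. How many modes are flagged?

6

RPN = Severity × Occurrence × Detection:
  Coil out of tolerance: 8 × 4 × 7 = 224
  Lubricant film loosening: 6 × 10 × 4 = 240
  Coil fracture: 5 × 3 × 4 = 60
  Keyway erosion: 7 × 4 × 6 = 168
  Keyway drift: 9 × 10 × 7 = 630
  Potting erosion: 4 × 5 × 7 = 140
  Manifold blockage: 1 × 5 × 7 = 35
Modes with RPN ≥ 53: Coil out of tolerance (224), Lubricant film loosening (240), Coil fracture (60), Keyway erosion (168), Keyway drift (630), Potting erosion (140) → 6.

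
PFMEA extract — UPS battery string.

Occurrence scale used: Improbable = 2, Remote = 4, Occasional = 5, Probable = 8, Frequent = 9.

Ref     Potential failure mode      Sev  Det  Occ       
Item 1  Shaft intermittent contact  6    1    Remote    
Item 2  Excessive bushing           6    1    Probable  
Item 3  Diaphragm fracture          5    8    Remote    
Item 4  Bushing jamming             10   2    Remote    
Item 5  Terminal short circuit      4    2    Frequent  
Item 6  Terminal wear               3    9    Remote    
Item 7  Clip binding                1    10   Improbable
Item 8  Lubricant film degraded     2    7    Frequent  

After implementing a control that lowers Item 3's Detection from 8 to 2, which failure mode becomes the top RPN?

RPN = Severity × Occurrence × Detection:
  Item 1: 6 × 4 × 1 = 24
  Item 2: 6 × 8 × 1 = 48
  Item 3: 5 × 4 × 8 = 160
  Item 4: 10 × 4 × 2 = 80
  Item 5: 4 × 9 × 2 = 72
  Item 6: 3 × 4 × 9 = 108
  Item 7: 1 × 2 × 10 = 20
  Item 8: 2 × 9 × 7 = 126
After action: Item 3 → 5 × 4 × 2 = 40.
Revised RPNs: Item 8=126, Item 6=108, Item 4=80, Item 5=72, Item 2=48, Item 3=40, Item 1=24, Item 7=20.
Highest is now Item 8 (126).

Item 8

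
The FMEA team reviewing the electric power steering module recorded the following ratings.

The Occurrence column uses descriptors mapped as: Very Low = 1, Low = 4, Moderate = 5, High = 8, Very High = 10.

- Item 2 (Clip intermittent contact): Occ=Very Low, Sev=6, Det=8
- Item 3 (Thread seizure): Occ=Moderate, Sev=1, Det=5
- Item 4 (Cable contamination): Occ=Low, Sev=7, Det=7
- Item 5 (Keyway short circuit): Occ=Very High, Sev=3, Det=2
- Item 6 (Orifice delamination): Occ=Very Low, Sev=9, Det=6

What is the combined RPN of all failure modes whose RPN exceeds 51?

310

RPN = Severity × Occurrence × Detection:
  Item 2: 6 × 1 × 8 = 48
  Item 3: 1 × 5 × 5 = 25
  Item 4: 7 × 4 × 7 = 196
  Item 5: 3 × 10 × 2 = 60
  Item 6: 9 × 1 × 6 = 54
RPN > 51: Item 4 (196), Item 5 (60), Item 6 (54).
Sum: 196 + 60 + 54 = 310.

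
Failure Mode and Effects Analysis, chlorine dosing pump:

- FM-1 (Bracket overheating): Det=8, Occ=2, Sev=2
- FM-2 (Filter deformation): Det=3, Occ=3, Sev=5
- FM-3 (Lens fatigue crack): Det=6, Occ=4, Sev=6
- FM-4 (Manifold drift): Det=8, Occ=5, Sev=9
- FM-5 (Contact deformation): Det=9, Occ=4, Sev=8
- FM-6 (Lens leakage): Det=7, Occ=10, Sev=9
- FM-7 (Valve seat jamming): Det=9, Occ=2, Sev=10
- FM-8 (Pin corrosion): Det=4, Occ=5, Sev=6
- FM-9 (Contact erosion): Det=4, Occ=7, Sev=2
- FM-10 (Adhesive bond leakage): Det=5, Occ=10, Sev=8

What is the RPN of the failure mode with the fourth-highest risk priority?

288

RPN = Severity × Occurrence × Detection:
  FM-1: 2 × 2 × 8 = 32
  FM-2: 5 × 3 × 3 = 45
  FM-3: 6 × 4 × 6 = 144
  FM-4: 9 × 5 × 8 = 360
  FM-5: 8 × 4 × 9 = 288
  FM-6: 9 × 10 × 7 = 630
  FM-7: 10 × 2 × 9 = 180
  FM-8: 6 × 5 × 4 = 120
  FM-9: 2 × 7 × 4 = 56
  FM-10: 8 × 10 × 5 = 400
Sorted descending: 630, 400, 360, 288, 180, 144, 120, 56, 45, 32.
The fourth-highest RPN is 288 (FM-5).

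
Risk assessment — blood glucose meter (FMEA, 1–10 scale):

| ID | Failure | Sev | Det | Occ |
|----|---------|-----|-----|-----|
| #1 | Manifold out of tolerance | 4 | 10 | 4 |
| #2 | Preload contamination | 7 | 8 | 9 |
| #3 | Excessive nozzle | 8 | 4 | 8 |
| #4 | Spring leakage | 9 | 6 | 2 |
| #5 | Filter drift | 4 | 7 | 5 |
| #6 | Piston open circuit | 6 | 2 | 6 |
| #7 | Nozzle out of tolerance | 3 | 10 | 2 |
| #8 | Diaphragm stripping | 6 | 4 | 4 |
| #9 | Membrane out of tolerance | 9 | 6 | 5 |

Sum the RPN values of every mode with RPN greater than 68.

RPN = Severity × Occurrence × Detection:
  #1: 4 × 4 × 10 = 160
  #2: 7 × 9 × 8 = 504
  #3: 8 × 8 × 4 = 256
  #4: 9 × 2 × 6 = 108
  #5: 4 × 5 × 7 = 140
  #6: 6 × 6 × 2 = 72
  #7: 3 × 2 × 10 = 60
  #8: 6 × 4 × 4 = 96
  #9: 9 × 5 × 6 = 270
RPN > 68: #1 (160), #2 (504), #3 (256), #4 (108), #5 (140), #6 (72), #8 (96), #9 (270).
Sum: 160 + 504 + 256 + 108 + 140 + 72 + 96 + 270 = 1606.

1606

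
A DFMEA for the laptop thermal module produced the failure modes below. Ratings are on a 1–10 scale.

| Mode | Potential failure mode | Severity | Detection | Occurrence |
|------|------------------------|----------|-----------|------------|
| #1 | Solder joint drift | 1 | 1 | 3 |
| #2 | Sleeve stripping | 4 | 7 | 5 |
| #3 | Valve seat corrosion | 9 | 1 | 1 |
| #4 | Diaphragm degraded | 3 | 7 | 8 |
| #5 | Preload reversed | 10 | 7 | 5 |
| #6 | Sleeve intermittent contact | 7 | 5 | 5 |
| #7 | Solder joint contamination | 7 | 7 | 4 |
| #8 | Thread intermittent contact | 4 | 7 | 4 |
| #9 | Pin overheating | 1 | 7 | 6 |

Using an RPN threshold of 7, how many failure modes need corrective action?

RPN = Severity × Occurrence × Detection:
  #1: 1 × 3 × 1 = 3
  #2: 4 × 5 × 7 = 140
  #3: 9 × 1 × 1 = 9
  #4: 3 × 8 × 7 = 168
  #5: 10 × 5 × 7 = 350
  #6: 7 × 5 × 5 = 175
  #7: 7 × 4 × 7 = 196
  #8: 4 × 4 × 7 = 112
  #9: 1 × 6 × 7 = 42
Modes with RPN ≥ 7: #2 (140), #3 (9), #4 (168), #5 (350), #6 (175), #7 (196), #8 (112), #9 (42) → 8.

8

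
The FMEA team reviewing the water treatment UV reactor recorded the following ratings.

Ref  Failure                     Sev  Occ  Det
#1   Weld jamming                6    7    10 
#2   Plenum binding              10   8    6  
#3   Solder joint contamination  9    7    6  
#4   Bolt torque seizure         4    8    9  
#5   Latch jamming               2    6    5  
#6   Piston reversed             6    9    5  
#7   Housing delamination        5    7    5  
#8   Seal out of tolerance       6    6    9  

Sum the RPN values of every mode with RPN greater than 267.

RPN = Severity × Occurrence × Detection:
  #1: 6 × 7 × 10 = 420
  #2: 10 × 8 × 6 = 480
  #3: 9 × 7 × 6 = 378
  #4: 4 × 8 × 9 = 288
  #5: 2 × 6 × 5 = 60
  #6: 6 × 9 × 5 = 270
  #7: 5 × 7 × 5 = 175
  #8: 6 × 6 × 9 = 324
RPN > 267: #1 (420), #2 (480), #3 (378), #4 (288), #6 (270), #8 (324).
Sum: 420 + 480 + 378 + 288 + 270 + 324 = 2160.

2160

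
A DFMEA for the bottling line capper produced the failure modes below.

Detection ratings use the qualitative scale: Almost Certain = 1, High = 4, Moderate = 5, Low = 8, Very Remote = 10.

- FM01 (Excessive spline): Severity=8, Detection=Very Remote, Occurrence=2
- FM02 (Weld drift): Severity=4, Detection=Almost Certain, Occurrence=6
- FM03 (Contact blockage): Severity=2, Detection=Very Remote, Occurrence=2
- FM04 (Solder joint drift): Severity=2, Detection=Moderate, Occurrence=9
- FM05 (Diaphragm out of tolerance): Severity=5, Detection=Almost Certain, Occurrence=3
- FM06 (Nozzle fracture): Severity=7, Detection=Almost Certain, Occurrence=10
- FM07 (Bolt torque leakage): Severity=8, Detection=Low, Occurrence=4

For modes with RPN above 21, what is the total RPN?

640

RPN = Severity × Occurrence × Detection:
  FM01: 8 × 2 × 10 = 160
  FM02: 4 × 6 × 1 = 24
  FM03: 2 × 2 × 10 = 40
  FM04: 2 × 9 × 5 = 90
  FM05: 5 × 3 × 1 = 15
  FM06: 7 × 10 × 1 = 70
  FM07: 8 × 4 × 8 = 256
RPN > 21: FM01 (160), FM02 (24), FM03 (40), FM04 (90), FM06 (70), FM07 (256).
Sum: 160 + 24 + 40 + 90 + 70 + 256 = 640.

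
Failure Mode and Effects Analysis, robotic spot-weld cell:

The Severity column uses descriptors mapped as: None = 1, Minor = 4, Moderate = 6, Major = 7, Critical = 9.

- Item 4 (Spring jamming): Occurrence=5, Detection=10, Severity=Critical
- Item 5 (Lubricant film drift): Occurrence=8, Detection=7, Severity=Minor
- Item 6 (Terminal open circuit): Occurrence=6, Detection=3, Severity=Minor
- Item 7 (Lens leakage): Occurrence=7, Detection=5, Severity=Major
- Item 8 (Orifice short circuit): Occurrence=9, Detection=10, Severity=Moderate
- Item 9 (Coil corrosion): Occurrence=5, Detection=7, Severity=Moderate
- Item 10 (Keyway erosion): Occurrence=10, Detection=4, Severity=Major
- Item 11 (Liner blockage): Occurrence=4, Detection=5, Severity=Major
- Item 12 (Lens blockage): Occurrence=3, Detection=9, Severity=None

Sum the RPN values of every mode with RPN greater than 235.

1515

RPN = Severity × Occurrence × Detection:
  Item 4: 9 × 5 × 10 = 450
  Item 5: 4 × 8 × 7 = 224
  Item 6: 4 × 6 × 3 = 72
  Item 7: 7 × 7 × 5 = 245
  Item 8: 6 × 9 × 10 = 540
  Item 9: 6 × 5 × 7 = 210
  Item 10: 7 × 10 × 4 = 280
  Item 11: 7 × 4 × 5 = 140
  Item 12: 1 × 3 × 9 = 27
RPN > 235: Item 4 (450), Item 7 (245), Item 8 (540), Item 10 (280).
Sum: 450 + 245 + 540 + 280 = 1515.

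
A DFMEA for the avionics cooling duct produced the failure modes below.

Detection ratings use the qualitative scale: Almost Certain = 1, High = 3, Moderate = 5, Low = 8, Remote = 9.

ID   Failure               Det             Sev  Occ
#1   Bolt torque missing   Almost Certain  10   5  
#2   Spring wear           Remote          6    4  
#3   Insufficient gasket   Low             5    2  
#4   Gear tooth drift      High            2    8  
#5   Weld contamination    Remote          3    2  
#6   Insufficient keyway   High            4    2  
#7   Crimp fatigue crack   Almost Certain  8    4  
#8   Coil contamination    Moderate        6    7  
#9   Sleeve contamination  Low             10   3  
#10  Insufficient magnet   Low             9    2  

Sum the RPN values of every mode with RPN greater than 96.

RPN = Severity × Occurrence × Detection:
  #1: 10 × 5 × 1 = 50
  #2: 6 × 4 × 9 = 216
  #3: 5 × 2 × 8 = 80
  #4: 2 × 8 × 3 = 48
  #5: 3 × 2 × 9 = 54
  #6: 4 × 2 × 3 = 24
  #7: 8 × 4 × 1 = 32
  #8: 6 × 7 × 5 = 210
  #9: 10 × 3 × 8 = 240
  #10: 9 × 2 × 8 = 144
RPN > 96: #2 (216), #8 (210), #9 (240), #10 (144).
Sum: 216 + 210 + 240 + 144 = 810.

810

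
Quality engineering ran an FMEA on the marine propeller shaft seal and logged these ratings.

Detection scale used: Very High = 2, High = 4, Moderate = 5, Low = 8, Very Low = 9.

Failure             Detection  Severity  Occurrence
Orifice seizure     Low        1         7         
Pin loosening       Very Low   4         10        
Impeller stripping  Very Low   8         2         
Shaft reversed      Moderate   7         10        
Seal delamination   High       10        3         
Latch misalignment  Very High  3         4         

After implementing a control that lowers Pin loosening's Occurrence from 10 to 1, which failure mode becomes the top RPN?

RPN = Severity × Occurrence × Detection:
  Orifice seizure: 1 × 7 × 8 = 56
  Pin loosening: 4 × 10 × 9 = 360
  Impeller stripping: 8 × 2 × 9 = 144
  Shaft reversed: 7 × 10 × 5 = 350
  Seal delamination: 10 × 3 × 4 = 120
  Latch misalignment: 3 × 4 × 2 = 24
After action: Pin loosening → 4 × 1 × 9 = 36.
Revised RPNs: Shaft reversed=350, Impeller stripping=144, Seal delamination=120, Orifice seizure=56, Pin loosening=36, Latch misalignment=24.
Highest is now Shaft reversed (350).

Shaft reversed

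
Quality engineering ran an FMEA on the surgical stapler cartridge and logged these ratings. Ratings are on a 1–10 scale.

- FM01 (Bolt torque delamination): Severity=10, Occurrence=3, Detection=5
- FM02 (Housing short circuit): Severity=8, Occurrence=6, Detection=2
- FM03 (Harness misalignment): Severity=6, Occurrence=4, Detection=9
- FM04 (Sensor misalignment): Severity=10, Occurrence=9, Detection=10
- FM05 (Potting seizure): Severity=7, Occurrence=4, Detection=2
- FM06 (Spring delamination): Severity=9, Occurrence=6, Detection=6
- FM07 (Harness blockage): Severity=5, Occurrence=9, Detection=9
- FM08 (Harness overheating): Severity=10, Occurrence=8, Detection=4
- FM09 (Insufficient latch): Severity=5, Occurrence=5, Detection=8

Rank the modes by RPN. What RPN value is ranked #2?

RPN = Severity × Occurrence × Detection:
  FM01: 10 × 3 × 5 = 150
  FM02: 8 × 6 × 2 = 96
  FM03: 6 × 4 × 9 = 216
  FM04: 10 × 9 × 10 = 900
  FM05: 7 × 4 × 2 = 56
  FM06: 9 × 6 × 6 = 324
  FM07: 5 × 9 × 9 = 405
  FM08: 10 × 8 × 4 = 320
  FM09: 5 × 5 × 8 = 200
Sorted descending: 900, 405, 324, 320, 216, 200, 150, 96, 56.
The second-highest RPN is 405 (FM07).

405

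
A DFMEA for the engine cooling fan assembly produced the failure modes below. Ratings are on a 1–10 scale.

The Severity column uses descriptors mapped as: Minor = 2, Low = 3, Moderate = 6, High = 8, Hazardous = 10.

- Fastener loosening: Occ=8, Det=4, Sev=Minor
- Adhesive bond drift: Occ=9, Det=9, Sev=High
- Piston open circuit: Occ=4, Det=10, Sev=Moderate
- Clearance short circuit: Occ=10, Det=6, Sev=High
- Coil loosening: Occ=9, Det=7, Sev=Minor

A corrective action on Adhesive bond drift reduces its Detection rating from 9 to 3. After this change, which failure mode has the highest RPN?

RPN = Severity × Occurrence × Detection:
  Fastener loosening: 2 × 8 × 4 = 64
  Adhesive bond drift: 8 × 9 × 9 = 648
  Piston open circuit: 6 × 4 × 10 = 240
  Clearance short circuit: 8 × 10 × 6 = 480
  Coil loosening: 2 × 9 × 7 = 126
After action: Adhesive bond drift → 8 × 9 × 3 = 216.
Revised RPNs: Clearance short circuit=480, Piston open circuit=240, Adhesive bond drift=216, Coil loosening=126, Fastener loosening=64.
Highest is now Clearance short circuit (480).

Clearance short circuit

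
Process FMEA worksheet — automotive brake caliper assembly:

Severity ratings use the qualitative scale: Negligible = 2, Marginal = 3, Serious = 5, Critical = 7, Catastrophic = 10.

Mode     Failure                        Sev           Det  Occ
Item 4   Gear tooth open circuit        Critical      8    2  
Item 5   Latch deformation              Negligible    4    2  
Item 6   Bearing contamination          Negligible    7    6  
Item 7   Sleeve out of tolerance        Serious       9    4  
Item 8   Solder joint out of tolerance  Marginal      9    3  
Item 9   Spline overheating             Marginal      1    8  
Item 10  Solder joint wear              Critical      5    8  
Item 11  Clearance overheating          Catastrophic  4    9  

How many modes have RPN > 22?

7

RPN = Severity × Occurrence × Detection:
  Item 4: 7 × 2 × 8 = 112
  Item 5: 2 × 2 × 4 = 16
  Item 6: 2 × 6 × 7 = 84
  Item 7: 5 × 4 × 9 = 180
  Item 8: 3 × 3 × 9 = 81
  Item 9: 3 × 8 × 1 = 24
  Item 10: 7 × 8 × 5 = 280
  Item 11: 10 × 9 × 4 = 360
Modes with RPN > 22: Item 4 (112), Item 6 (84), Item 7 (180), Item 8 (81), Item 9 (24), Item 10 (280), Item 11 (360) → 7.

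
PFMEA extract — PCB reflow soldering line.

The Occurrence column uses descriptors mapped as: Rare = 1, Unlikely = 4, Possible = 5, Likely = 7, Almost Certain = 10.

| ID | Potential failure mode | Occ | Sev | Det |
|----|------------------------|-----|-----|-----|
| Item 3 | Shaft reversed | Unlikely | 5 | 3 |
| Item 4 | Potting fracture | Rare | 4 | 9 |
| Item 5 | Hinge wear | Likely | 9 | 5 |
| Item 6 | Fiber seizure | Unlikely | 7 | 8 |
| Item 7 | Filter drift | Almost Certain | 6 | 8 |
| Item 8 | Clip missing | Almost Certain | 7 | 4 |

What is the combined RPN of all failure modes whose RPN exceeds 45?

RPN = Severity × Occurrence × Detection:
  Item 3: 5 × 4 × 3 = 60
  Item 4: 4 × 1 × 9 = 36
  Item 5: 9 × 7 × 5 = 315
  Item 6: 7 × 4 × 8 = 224
  Item 7: 6 × 10 × 8 = 480
  Item 8: 7 × 10 × 4 = 280
RPN > 45: Item 3 (60), Item 5 (315), Item 6 (224), Item 7 (480), Item 8 (280).
Sum: 60 + 315 + 224 + 480 + 280 = 1359.

1359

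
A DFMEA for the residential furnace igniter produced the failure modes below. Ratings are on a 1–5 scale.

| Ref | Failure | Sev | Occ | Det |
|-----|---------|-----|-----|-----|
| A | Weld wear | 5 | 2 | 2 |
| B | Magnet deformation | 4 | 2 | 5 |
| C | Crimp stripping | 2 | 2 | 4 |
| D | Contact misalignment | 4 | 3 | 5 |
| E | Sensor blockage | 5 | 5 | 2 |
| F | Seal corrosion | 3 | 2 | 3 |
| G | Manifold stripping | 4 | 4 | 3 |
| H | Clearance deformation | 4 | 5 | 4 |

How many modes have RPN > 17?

RPN = Severity × Occurrence × Detection:
  A: 5 × 2 × 2 = 20
  B: 4 × 2 × 5 = 40
  C: 2 × 2 × 4 = 16
  D: 4 × 3 × 5 = 60
  E: 5 × 5 × 2 = 50
  F: 3 × 2 × 3 = 18
  G: 4 × 4 × 3 = 48
  H: 4 × 5 × 4 = 80
Modes with RPN > 17: A (20), B (40), D (60), E (50), F (18), G (48), H (80) → 7.

7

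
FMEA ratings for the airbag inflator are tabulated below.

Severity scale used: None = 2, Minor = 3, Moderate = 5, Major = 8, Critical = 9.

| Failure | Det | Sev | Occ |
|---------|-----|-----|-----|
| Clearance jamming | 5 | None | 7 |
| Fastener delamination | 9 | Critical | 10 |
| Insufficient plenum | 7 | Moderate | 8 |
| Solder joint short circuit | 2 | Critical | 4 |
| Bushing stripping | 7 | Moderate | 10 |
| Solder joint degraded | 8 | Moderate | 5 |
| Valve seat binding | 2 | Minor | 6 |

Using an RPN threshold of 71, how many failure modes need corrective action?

5

RPN = Severity × Occurrence × Detection:
  Clearance jamming: 2 × 7 × 5 = 70
  Fastener delamination: 9 × 10 × 9 = 810
  Insufficient plenum: 5 × 8 × 7 = 280
  Solder joint short circuit: 9 × 4 × 2 = 72
  Bushing stripping: 5 × 10 × 7 = 350
  Solder joint degraded: 5 × 5 × 8 = 200
  Valve seat binding: 3 × 6 × 2 = 36
Modes with RPN ≥ 71: Fastener delamination (810), Insufficient plenum (280), Solder joint short circuit (72), Bushing stripping (350), Solder joint degraded (200) → 5.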